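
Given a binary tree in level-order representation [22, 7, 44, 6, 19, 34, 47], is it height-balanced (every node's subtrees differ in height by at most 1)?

Tree (level-order array): [22, 7, 44, 6, 19, 34, 47]
Definition: a tree is height-balanced if, at every node, |h(left) - h(right)| <= 1 (empty subtree has height -1).
Bottom-up per-node check:
  node 6: h_left=-1, h_right=-1, diff=0 [OK], height=0
  node 19: h_left=-1, h_right=-1, diff=0 [OK], height=0
  node 7: h_left=0, h_right=0, diff=0 [OK], height=1
  node 34: h_left=-1, h_right=-1, diff=0 [OK], height=0
  node 47: h_left=-1, h_right=-1, diff=0 [OK], height=0
  node 44: h_left=0, h_right=0, diff=0 [OK], height=1
  node 22: h_left=1, h_right=1, diff=0 [OK], height=2
All nodes satisfy the balance condition.
Result: Balanced


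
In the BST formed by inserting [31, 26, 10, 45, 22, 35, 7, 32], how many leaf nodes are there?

Tree built from: [31, 26, 10, 45, 22, 35, 7, 32]
Tree (level-order array): [31, 26, 45, 10, None, 35, None, 7, 22, 32]
Rule: A leaf has 0 children.
Per-node child counts:
  node 31: 2 child(ren)
  node 26: 1 child(ren)
  node 10: 2 child(ren)
  node 7: 0 child(ren)
  node 22: 0 child(ren)
  node 45: 1 child(ren)
  node 35: 1 child(ren)
  node 32: 0 child(ren)
Matching nodes: [7, 22, 32]
Count of leaf nodes: 3


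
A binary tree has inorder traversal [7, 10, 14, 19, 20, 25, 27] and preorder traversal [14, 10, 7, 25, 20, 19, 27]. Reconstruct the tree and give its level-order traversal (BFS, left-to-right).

Inorder:  [7, 10, 14, 19, 20, 25, 27]
Preorder: [14, 10, 7, 25, 20, 19, 27]
Algorithm: preorder visits root first, so consume preorder in order;
for each root, split the current inorder slice at that value into
left-subtree inorder and right-subtree inorder, then recurse.
Recursive splits:
  root=14; inorder splits into left=[7, 10], right=[19, 20, 25, 27]
  root=10; inorder splits into left=[7], right=[]
  root=7; inorder splits into left=[], right=[]
  root=25; inorder splits into left=[19, 20], right=[27]
  root=20; inorder splits into left=[19], right=[]
  root=19; inorder splits into left=[], right=[]
  root=27; inorder splits into left=[], right=[]
Reconstructed level-order: [14, 10, 25, 7, 20, 27, 19]


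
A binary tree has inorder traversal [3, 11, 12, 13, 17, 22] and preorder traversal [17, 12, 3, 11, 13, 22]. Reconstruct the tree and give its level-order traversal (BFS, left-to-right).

Inorder:  [3, 11, 12, 13, 17, 22]
Preorder: [17, 12, 3, 11, 13, 22]
Algorithm: preorder visits root first, so consume preorder in order;
for each root, split the current inorder slice at that value into
left-subtree inorder and right-subtree inorder, then recurse.
Recursive splits:
  root=17; inorder splits into left=[3, 11, 12, 13], right=[22]
  root=12; inorder splits into left=[3, 11], right=[13]
  root=3; inorder splits into left=[], right=[11]
  root=11; inorder splits into left=[], right=[]
  root=13; inorder splits into left=[], right=[]
  root=22; inorder splits into left=[], right=[]
Reconstructed level-order: [17, 12, 22, 3, 13, 11]


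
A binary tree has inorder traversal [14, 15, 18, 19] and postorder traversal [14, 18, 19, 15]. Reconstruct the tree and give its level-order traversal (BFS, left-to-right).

Inorder:   [14, 15, 18, 19]
Postorder: [14, 18, 19, 15]
Algorithm: postorder visits root last, so walk postorder right-to-left;
each value is the root of the current inorder slice — split it at that
value, recurse on the right subtree first, then the left.
Recursive splits:
  root=15; inorder splits into left=[14], right=[18, 19]
  root=19; inorder splits into left=[18], right=[]
  root=18; inorder splits into left=[], right=[]
  root=14; inorder splits into left=[], right=[]
Reconstructed level-order: [15, 14, 19, 18]


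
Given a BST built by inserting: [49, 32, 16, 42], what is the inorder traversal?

Tree insertion order: [49, 32, 16, 42]
Tree (level-order array): [49, 32, None, 16, 42]
Inorder traversal: [16, 32, 42, 49]


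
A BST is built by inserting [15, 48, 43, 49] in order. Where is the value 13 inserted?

Starting tree (level order): [15, None, 48, 43, 49]
Insertion path: 15
Result: insert 13 as left child of 15
Final tree (level order): [15, 13, 48, None, None, 43, 49]


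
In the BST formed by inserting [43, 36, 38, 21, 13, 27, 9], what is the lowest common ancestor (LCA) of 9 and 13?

Tree insertion order: [43, 36, 38, 21, 13, 27, 9]
Tree (level-order array): [43, 36, None, 21, 38, 13, 27, None, None, 9]
In a BST, the LCA of p=9, q=13 is the first node v on the
root-to-leaf path with p <= v <= q (go left if both < v, right if both > v).
Walk from root:
  at 43: both 9 and 13 < 43, go left
  at 36: both 9 and 13 < 36, go left
  at 21: both 9 and 13 < 21, go left
  at 13: 9 <= 13 <= 13, this is the LCA
LCA = 13


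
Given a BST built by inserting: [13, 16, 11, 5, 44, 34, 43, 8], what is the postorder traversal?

Tree insertion order: [13, 16, 11, 5, 44, 34, 43, 8]
Tree (level-order array): [13, 11, 16, 5, None, None, 44, None, 8, 34, None, None, None, None, 43]
Postorder traversal: [8, 5, 11, 43, 34, 44, 16, 13]


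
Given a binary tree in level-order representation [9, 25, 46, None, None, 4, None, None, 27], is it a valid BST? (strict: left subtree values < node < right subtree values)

Level-order array: [9, 25, 46, None, None, 4, None, None, 27]
Validate using subtree bounds (lo, hi): at each node, require lo < value < hi,
then recurse left with hi=value and right with lo=value.
Preorder trace (stopping at first violation):
  at node 9 with bounds (-inf, +inf): OK
  at node 25 with bounds (-inf, 9): VIOLATION
Node 25 violates its bound: not (-inf < 25 < 9).
Result: Not a valid BST


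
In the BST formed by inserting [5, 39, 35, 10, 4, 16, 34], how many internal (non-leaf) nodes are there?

Tree built from: [5, 39, 35, 10, 4, 16, 34]
Tree (level-order array): [5, 4, 39, None, None, 35, None, 10, None, None, 16, None, 34]
Rule: An internal node has at least one child.
Per-node child counts:
  node 5: 2 child(ren)
  node 4: 0 child(ren)
  node 39: 1 child(ren)
  node 35: 1 child(ren)
  node 10: 1 child(ren)
  node 16: 1 child(ren)
  node 34: 0 child(ren)
Matching nodes: [5, 39, 35, 10, 16]
Count of internal (non-leaf) nodes: 5


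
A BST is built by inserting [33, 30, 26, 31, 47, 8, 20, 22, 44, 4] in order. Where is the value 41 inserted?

Starting tree (level order): [33, 30, 47, 26, 31, 44, None, 8, None, None, None, None, None, 4, 20, None, None, None, 22]
Insertion path: 33 -> 47 -> 44
Result: insert 41 as left child of 44
Final tree (level order): [33, 30, 47, 26, 31, 44, None, 8, None, None, None, 41, None, 4, 20, None, None, None, None, None, 22]


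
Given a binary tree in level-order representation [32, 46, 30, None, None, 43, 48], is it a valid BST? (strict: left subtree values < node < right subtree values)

Level-order array: [32, 46, 30, None, None, 43, 48]
Validate using subtree bounds (lo, hi): at each node, require lo < value < hi,
then recurse left with hi=value and right with lo=value.
Preorder trace (stopping at first violation):
  at node 32 with bounds (-inf, +inf): OK
  at node 46 with bounds (-inf, 32): VIOLATION
Node 46 violates its bound: not (-inf < 46 < 32).
Result: Not a valid BST


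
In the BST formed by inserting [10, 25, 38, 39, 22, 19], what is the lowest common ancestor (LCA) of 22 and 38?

Tree insertion order: [10, 25, 38, 39, 22, 19]
Tree (level-order array): [10, None, 25, 22, 38, 19, None, None, 39]
In a BST, the LCA of p=22, q=38 is the first node v on the
root-to-leaf path with p <= v <= q (go left if both < v, right if both > v).
Walk from root:
  at 10: both 22 and 38 > 10, go right
  at 25: 22 <= 25 <= 38, this is the LCA
LCA = 25


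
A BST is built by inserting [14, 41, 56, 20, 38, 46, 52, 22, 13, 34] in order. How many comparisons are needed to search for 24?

Search path for 24: 14 -> 41 -> 20 -> 38 -> 22 -> 34
Found: False
Comparisons: 6


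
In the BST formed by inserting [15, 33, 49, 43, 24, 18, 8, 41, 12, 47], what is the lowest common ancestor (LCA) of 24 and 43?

Tree insertion order: [15, 33, 49, 43, 24, 18, 8, 41, 12, 47]
Tree (level-order array): [15, 8, 33, None, 12, 24, 49, None, None, 18, None, 43, None, None, None, 41, 47]
In a BST, the LCA of p=24, q=43 is the first node v on the
root-to-leaf path with p <= v <= q (go left if both < v, right if both > v).
Walk from root:
  at 15: both 24 and 43 > 15, go right
  at 33: 24 <= 33 <= 43, this is the LCA
LCA = 33


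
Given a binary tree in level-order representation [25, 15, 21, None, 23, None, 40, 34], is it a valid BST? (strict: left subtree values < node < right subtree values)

Level-order array: [25, 15, 21, None, 23, None, 40, 34]
Validate using subtree bounds (lo, hi): at each node, require lo < value < hi,
then recurse left with hi=value and right with lo=value.
Preorder trace (stopping at first violation):
  at node 25 with bounds (-inf, +inf): OK
  at node 15 with bounds (-inf, 25): OK
  at node 23 with bounds (15, 25): OK
  at node 34 with bounds (15, 23): VIOLATION
Node 34 violates its bound: not (15 < 34 < 23).
Result: Not a valid BST


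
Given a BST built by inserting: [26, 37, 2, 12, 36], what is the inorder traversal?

Tree insertion order: [26, 37, 2, 12, 36]
Tree (level-order array): [26, 2, 37, None, 12, 36]
Inorder traversal: [2, 12, 26, 36, 37]


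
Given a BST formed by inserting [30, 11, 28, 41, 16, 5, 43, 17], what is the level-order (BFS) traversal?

Tree insertion order: [30, 11, 28, 41, 16, 5, 43, 17]
Tree (level-order array): [30, 11, 41, 5, 28, None, 43, None, None, 16, None, None, None, None, 17]
BFS from the root, enqueuing left then right child of each popped node:
  queue [30] -> pop 30, enqueue [11, 41], visited so far: [30]
  queue [11, 41] -> pop 11, enqueue [5, 28], visited so far: [30, 11]
  queue [41, 5, 28] -> pop 41, enqueue [43], visited so far: [30, 11, 41]
  queue [5, 28, 43] -> pop 5, enqueue [none], visited so far: [30, 11, 41, 5]
  queue [28, 43] -> pop 28, enqueue [16], visited so far: [30, 11, 41, 5, 28]
  queue [43, 16] -> pop 43, enqueue [none], visited so far: [30, 11, 41, 5, 28, 43]
  queue [16] -> pop 16, enqueue [17], visited so far: [30, 11, 41, 5, 28, 43, 16]
  queue [17] -> pop 17, enqueue [none], visited so far: [30, 11, 41, 5, 28, 43, 16, 17]
Result: [30, 11, 41, 5, 28, 43, 16, 17]


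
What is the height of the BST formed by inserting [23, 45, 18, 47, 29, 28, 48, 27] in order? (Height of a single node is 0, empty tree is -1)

Insertion order: [23, 45, 18, 47, 29, 28, 48, 27]
Tree (level-order array): [23, 18, 45, None, None, 29, 47, 28, None, None, 48, 27]
Compute height bottom-up (empty subtree = -1):
  height(18) = 1 + max(-1, -1) = 0
  height(27) = 1 + max(-1, -1) = 0
  height(28) = 1 + max(0, -1) = 1
  height(29) = 1 + max(1, -1) = 2
  height(48) = 1 + max(-1, -1) = 0
  height(47) = 1 + max(-1, 0) = 1
  height(45) = 1 + max(2, 1) = 3
  height(23) = 1 + max(0, 3) = 4
Height = 4


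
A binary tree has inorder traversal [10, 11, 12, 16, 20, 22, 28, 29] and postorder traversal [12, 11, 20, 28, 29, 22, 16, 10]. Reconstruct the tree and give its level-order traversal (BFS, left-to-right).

Inorder:   [10, 11, 12, 16, 20, 22, 28, 29]
Postorder: [12, 11, 20, 28, 29, 22, 16, 10]
Algorithm: postorder visits root last, so walk postorder right-to-left;
each value is the root of the current inorder slice — split it at that
value, recurse on the right subtree first, then the left.
Recursive splits:
  root=10; inorder splits into left=[], right=[11, 12, 16, 20, 22, 28, 29]
  root=16; inorder splits into left=[11, 12], right=[20, 22, 28, 29]
  root=22; inorder splits into left=[20], right=[28, 29]
  root=29; inorder splits into left=[28], right=[]
  root=28; inorder splits into left=[], right=[]
  root=20; inorder splits into left=[], right=[]
  root=11; inorder splits into left=[], right=[12]
  root=12; inorder splits into left=[], right=[]
Reconstructed level-order: [10, 16, 11, 22, 12, 20, 29, 28]


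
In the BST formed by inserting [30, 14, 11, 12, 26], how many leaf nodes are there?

Tree built from: [30, 14, 11, 12, 26]
Tree (level-order array): [30, 14, None, 11, 26, None, 12]
Rule: A leaf has 0 children.
Per-node child counts:
  node 30: 1 child(ren)
  node 14: 2 child(ren)
  node 11: 1 child(ren)
  node 12: 0 child(ren)
  node 26: 0 child(ren)
Matching nodes: [12, 26]
Count of leaf nodes: 2


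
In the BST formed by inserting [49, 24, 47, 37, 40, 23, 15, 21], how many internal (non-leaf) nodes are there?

Tree built from: [49, 24, 47, 37, 40, 23, 15, 21]
Tree (level-order array): [49, 24, None, 23, 47, 15, None, 37, None, None, 21, None, 40]
Rule: An internal node has at least one child.
Per-node child counts:
  node 49: 1 child(ren)
  node 24: 2 child(ren)
  node 23: 1 child(ren)
  node 15: 1 child(ren)
  node 21: 0 child(ren)
  node 47: 1 child(ren)
  node 37: 1 child(ren)
  node 40: 0 child(ren)
Matching nodes: [49, 24, 23, 15, 47, 37]
Count of internal (non-leaf) nodes: 6


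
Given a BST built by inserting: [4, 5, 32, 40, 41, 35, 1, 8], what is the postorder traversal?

Tree insertion order: [4, 5, 32, 40, 41, 35, 1, 8]
Tree (level-order array): [4, 1, 5, None, None, None, 32, 8, 40, None, None, 35, 41]
Postorder traversal: [1, 8, 35, 41, 40, 32, 5, 4]


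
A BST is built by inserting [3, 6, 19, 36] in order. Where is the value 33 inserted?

Starting tree (level order): [3, None, 6, None, 19, None, 36]
Insertion path: 3 -> 6 -> 19 -> 36
Result: insert 33 as left child of 36
Final tree (level order): [3, None, 6, None, 19, None, 36, 33]


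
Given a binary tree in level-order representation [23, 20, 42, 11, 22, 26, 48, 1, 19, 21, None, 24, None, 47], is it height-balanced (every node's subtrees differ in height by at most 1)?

Tree (level-order array): [23, 20, 42, 11, 22, 26, 48, 1, 19, 21, None, 24, None, 47]
Definition: a tree is height-balanced if, at every node, |h(left) - h(right)| <= 1 (empty subtree has height -1).
Bottom-up per-node check:
  node 1: h_left=-1, h_right=-1, diff=0 [OK], height=0
  node 19: h_left=-1, h_right=-1, diff=0 [OK], height=0
  node 11: h_left=0, h_right=0, diff=0 [OK], height=1
  node 21: h_left=-1, h_right=-1, diff=0 [OK], height=0
  node 22: h_left=0, h_right=-1, diff=1 [OK], height=1
  node 20: h_left=1, h_right=1, diff=0 [OK], height=2
  node 24: h_left=-1, h_right=-1, diff=0 [OK], height=0
  node 26: h_left=0, h_right=-1, diff=1 [OK], height=1
  node 47: h_left=-1, h_right=-1, diff=0 [OK], height=0
  node 48: h_left=0, h_right=-1, diff=1 [OK], height=1
  node 42: h_left=1, h_right=1, diff=0 [OK], height=2
  node 23: h_left=2, h_right=2, diff=0 [OK], height=3
All nodes satisfy the balance condition.
Result: Balanced


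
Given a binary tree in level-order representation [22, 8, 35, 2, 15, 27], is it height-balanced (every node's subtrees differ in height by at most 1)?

Tree (level-order array): [22, 8, 35, 2, 15, 27]
Definition: a tree is height-balanced if, at every node, |h(left) - h(right)| <= 1 (empty subtree has height -1).
Bottom-up per-node check:
  node 2: h_left=-1, h_right=-1, diff=0 [OK], height=0
  node 15: h_left=-1, h_right=-1, diff=0 [OK], height=0
  node 8: h_left=0, h_right=0, diff=0 [OK], height=1
  node 27: h_left=-1, h_right=-1, diff=0 [OK], height=0
  node 35: h_left=0, h_right=-1, diff=1 [OK], height=1
  node 22: h_left=1, h_right=1, diff=0 [OK], height=2
All nodes satisfy the balance condition.
Result: Balanced


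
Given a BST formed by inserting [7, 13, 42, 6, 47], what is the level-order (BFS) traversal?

Tree insertion order: [7, 13, 42, 6, 47]
Tree (level-order array): [7, 6, 13, None, None, None, 42, None, 47]
BFS from the root, enqueuing left then right child of each popped node:
  queue [7] -> pop 7, enqueue [6, 13], visited so far: [7]
  queue [6, 13] -> pop 6, enqueue [none], visited so far: [7, 6]
  queue [13] -> pop 13, enqueue [42], visited so far: [7, 6, 13]
  queue [42] -> pop 42, enqueue [47], visited so far: [7, 6, 13, 42]
  queue [47] -> pop 47, enqueue [none], visited so far: [7, 6, 13, 42, 47]
Result: [7, 6, 13, 42, 47]


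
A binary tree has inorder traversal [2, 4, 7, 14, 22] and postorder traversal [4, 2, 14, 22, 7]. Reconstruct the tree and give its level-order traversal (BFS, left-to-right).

Inorder:   [2, 4, 7, 14, 22]
Postorder: [4, 2, 14, 22, 7]
Algorithm: postorder visits root last, so walk postorder right-to-left;
each value is the root of the current inorder slice — split it at that
value, recurse on the right subtree first, then the left.
Recursive splits:
  root=7; inorder splits into left=[2, 4], right=[14, 22]
  root=22; inorder splits into left=[14], right=[]
  root=14; inorder splits into left=[], right=[]
  root=2; inorder splits into left=[], right=[4]
  root=4; inorder splits into left=[], right=[]
Reconstructed level-order: [7, 2, 22, 4, 14]


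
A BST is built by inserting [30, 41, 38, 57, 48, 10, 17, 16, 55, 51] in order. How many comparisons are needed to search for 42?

Search path for 42: 30 -> 41 -> 57 -> 48
Found: False
Comparisons: 4


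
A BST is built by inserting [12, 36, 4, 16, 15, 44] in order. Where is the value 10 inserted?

Starting tree (level order): [12, 4, 36, None, None, 16, 44, 15]
Insertion path: 12 -> 4
Result: insert 10 as right child of 4
Final tree (level order): [12, 4, 36, None, 10, 16, 44, None, None, 15]


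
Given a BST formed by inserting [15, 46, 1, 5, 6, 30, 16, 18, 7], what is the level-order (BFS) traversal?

Tree insertion order: [15, 46, 1, 5, 6, 30, 16, 18, 7]
Tree (level-order array): [15, 1, 46, None, 5, 30, None, None, 6, 16, None, None, 7, None, 18]
BFS from the root, enqueuing left then right child of each popped node:
  queue [15] -> pop 15, enqueue [1, 46], visited so far: [15]
  queue [1, 46] -> pop 1, enqueue [5], visited so far: [15, 1]
  queue [46, 5] -> pop 46, enqueue [30], visited so far: [15, 1, 46]
  queue [5, 30] -> pop 5, enqueue [6], visited so far: [15, 1, 46, 5]
  queue [30, 6] -> pop 30, enqueue [16], visited so far: [15, 1, 46, 5, 30]
  queue [6, 16] -> pop 6, enqueue [7], visited so far: [15, 1, 46, 5, 30, 6]
  queue [16, 7] -> pop 16, enqueue [18], visited so far: [15, 1, 46, 5, 30, 6, 16]
  queue [7, 18] -> pop 7, enqueue [none], visited so far: [15, 1, 46, 5, 30, 6, 16, 7]
  queue [18] -> pop 18, enqueue [none], visited so far: [15, 1, 46, 5, 30, 6, 16, 7, 18]
Result: [15, 1, 46, 5, 30, 6, 16, 7, 18]


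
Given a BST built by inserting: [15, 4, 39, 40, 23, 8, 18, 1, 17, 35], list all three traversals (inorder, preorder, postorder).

Tree insertion order: [15, 4, 39, 40, 23, 8, 18, 1, 17, 35]
Tree (level-order array): [15, 4, 39, 1, 8, 23, 40, None, None, None, None, 18, 35, None, None, 17]
Inorder (L, root, R): [1, 4, 8, 15, 17, 18, 23, 35, 39, 40]
Preorder (root, L, R): [15, 4, 1, 8, 39, 23, 18, 17, 35, 40]
Postorder (L, R, root): [1, 8, 4, 17, 18, 35, 23, 40, 39, 15]


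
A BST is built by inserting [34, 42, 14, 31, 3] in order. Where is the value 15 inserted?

Starting tree (level order): [34, 14, 42, 3, 31]
Insertion path: 34 -> 14 -> 31
Result: insert 15 as left child of 31
Final tree (level order): [34, 14, 42, 3, 31, None, None, None, None, 15]


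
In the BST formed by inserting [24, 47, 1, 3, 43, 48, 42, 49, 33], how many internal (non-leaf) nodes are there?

Tree built from: [24, 47, 1, 3, 43, 48, 42, 49, 33]
Tree (level-order array): [24, 1, 47, None, 3, 43, 48, None, None, 42, None, None, 49, 33]
Rule: An internal node has at least one child.
Per-node child counts:
  node 24: 2 child(ren)
  node 1: 1 child(ren)
  node 3: 0 child(ren)
  node 47: 2 child(ren)
  node 43: 1 child(ren)
  node 42: 1 child(ren)
  node 33: 0 child(ren)
  node 48: 1 child(ren)
  node 49: 0 child(ren)
Matching nodes: [24, 1, 47, 43, 42, 48]
Count of internal (non-leaf) nodes: 6


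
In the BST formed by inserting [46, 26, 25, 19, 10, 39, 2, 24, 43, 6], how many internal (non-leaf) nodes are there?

Tree built from: [46, 26, 25, 19, 10, 39, 2, 24, 43, 6]
Tree (level-order array): [46, 26, None, 25, 39, 19, None, None, 43, 10, 24, None, None, 2, None, None, None, None, 6]
Rule: An internal node has at least one child.
Per-node child counts:
  node 46: 1 child(ren)
  node 26: 2 child(ren)
  node 25: 1 child(ren)
  node 19: 2 child(ren)
  node 10: 1 child(ren)
  node 2: 1 child(ren)
  node 6: 0 child(ren)
  node 24: 0 child(ren)
  node 39: 1 child(ren)
  node 43: 0 child(ren)
Matching nodes: [46, 26, 25, 19, 10, 2, 39]
Count of internal (non-leaf) nodes: 7


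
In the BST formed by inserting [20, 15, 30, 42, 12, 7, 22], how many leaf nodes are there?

Tree built from: [20, 15, 30, 42, 12, 7, 22]
Tree (level-order array): [20, 15, 30, 12, None, 22, 42, 7]
Rule: A leaf has 0 children.
Per-node child counts:
  node 20: 2 child(ren)
  node 15: 1 child(ren)
  node 12: 1 child(ren)
  node 7: 0 child(ren)
  node 30: 2 child(ren)
  node 22: 0 child(ren)
  node 42: 0 child(ren)
Matching nodes: [7, 22, 42]
Count of leaf nodes: 3


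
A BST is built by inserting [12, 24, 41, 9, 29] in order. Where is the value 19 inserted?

Starting tree (level order): [12, 9, 24, None, None, None, 41, 29]
Insertion path: 12 -> 24
Result: insert 19 as left child of 24
Final tree (level order): [12, 9, 24, None, None, 19, 41, None, None, 29]


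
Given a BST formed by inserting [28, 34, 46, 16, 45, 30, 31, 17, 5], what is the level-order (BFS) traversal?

Tree insertion order: [28, 34, 46, 16, 45, 30, 31, 17, 5]
Tree (level-order array): [28, 16, 34, 5, 17, 30, 46, None, None, None, None, None, 31, 45]
BFS from the root, enqueuing left then right child of each popped node:
  queue [28] -> pop 28, enqueue [16, 34], visited so far: [28]
  queue [16, 34] -> pop 16, enqueue [5, 17], visited so far: [28, 16]
  queue [34, 5, 17] -> pop 34, enqueue [30, 46], visited so far: [28, 16, 34]
  queue [5, 17, 30, 46] -> pop 5, enqueue [none], visited so far: [28, 16, 34, 5]
  queue [17, 30, 46] -> pop 17, enqueue [none], visited so far: [28, 16, 34, 5, 17]
  queue [30, 46] -> pop 30, enqueue [31], visited so far: [28, 16, 34, 5, 17, 30]
  queue [46, 31] -> pop 46, enqueue [45], visited so far: [28, 16, 34, 5, 17, 30, 46]
  queue [31, 45] -> pop 31, enqueue [none], visited so far: [28, 16, 34, 5, 17, 30, 46, 31]
  queue [45] -> pop 45, enqueue [none], visited so far: [28, 16, 34, 5, 17, 30, 46, 31, 45]
Result: [28, 16, 34, 5, 17, 30, 46, 31, 45]


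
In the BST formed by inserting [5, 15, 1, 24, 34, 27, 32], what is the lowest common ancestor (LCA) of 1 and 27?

Tree insertion order: [5, 15, 1, 24, 34, 27, 32]
Tree (level-order array): [5, 1, 15, None, None, None, 24, None, 34, 27, None, None, 32]
In a BST, the LCA of p=1, q=27 is the first node v on the
root-to-leaf path with p <= v <= q (go left if both < v, right if both > v).
Walk from root:
  at 5: 1 <= 5 <= 27, this is the LCA
LCA = 5


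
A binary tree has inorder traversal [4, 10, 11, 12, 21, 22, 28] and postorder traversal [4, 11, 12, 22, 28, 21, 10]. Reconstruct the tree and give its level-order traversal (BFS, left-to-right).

Inorder:   [4, 10, 11, 12, 21, 22, 28]
Postorder: [4, 11, 12, 22, 28, 21, 10]
Algorithm: postorder visits root last, so walk postorder right-to-left;
each value is the root of the current inorder slice — split it at that
value, recurse on the right subtree first, then the left.
Recursive splits:
  root=10; inorder splits into left=[4], right=[11, 12, 21, 22, 28]
  root=21; inorder splits into left=[11, 12], right=[22, 28]
  root=28; inorder splits into left=[22], right=[]
  root=22; inorder splits into left=[], right=[]
  root=12; inorder splits into left=[11], right=[]
  root=11; inorder splits into left=[], right=[]
  root=4; inorder splits into left=[], right=[]
Reconstructed level-order: [10, 4, 21, 12, 28, 11, 22]


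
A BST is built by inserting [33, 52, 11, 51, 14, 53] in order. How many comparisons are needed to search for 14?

Search path for 14: 33 -> 11 -> 14
Found: True
Comparisons: 3


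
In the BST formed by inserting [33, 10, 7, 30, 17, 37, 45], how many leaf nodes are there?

Tree built from: [33, 10, 7, 30, 17, 37, 45]
Tree (level-order array): [33, 10, 37, 7, 30, None, 45, None, None, 17]
Rule: A leaf has 0 children.
Per-node child counts:
  node 33: 2 child(ren)
  node 10: 2 child(ren)
  node 7: 0 child(ren)
  node 30: 1 child(ren)
  node 17: 0 child(ren)
  node 37: 1 child(ren)
  node 45: 0 child(ren)
Matching nodes: [7, 17, 45]
Count of leaf nodes: 3


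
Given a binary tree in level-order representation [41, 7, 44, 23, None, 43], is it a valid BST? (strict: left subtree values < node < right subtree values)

Level-order array: [41, 7, 44, 23, None, 43]
Validate using subtree bounds (lo, hi): at each node, require lo < value < hi,
then recurse left with hi=value and right with lo=value.
Preorder trace (stopping at first violation):
  at node 41 with bounds (-inf, +inf): OK
  at node 7 with bounds (-inf, 41): OK
  at node 23 with bounds (-inf, 7): VIOLATION
Node 23 violates its bound: not (-inf < 23 < 7).
Result: Not a valid BST


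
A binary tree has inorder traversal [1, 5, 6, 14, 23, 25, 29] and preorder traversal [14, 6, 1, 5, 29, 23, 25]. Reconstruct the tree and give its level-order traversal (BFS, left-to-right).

Inorder:  [1, 5, 6, 14, 23, 25, 29]
Preorder: [14, 6, 1, 5, 29, 23, 25]
Algorithm: preorder visits root first, so consume preorder in order;
for each root, split the current inorder slice at that value into
left-subtree inorder and right-subtree inorder, then recurse.
Recursive splits:
  root=14; inorder splits into left=[1, 5, 6], right=[23, 25, 29]
  root=6; inorder splits into left=[1, 5], right=[]
  root=1; inorder splits into left=[], right=[5]
  root=5; inorder splits into left=[], right=[]
  root=29; inorder splits into left=[23, 25], right=[]
  root=23; inorder splits into left=[], right=[25]
  root=25; inorder splits into left=[], right=[]
Reconstructed level-order: [14, 6, 29, 1, 23, 5, 25]


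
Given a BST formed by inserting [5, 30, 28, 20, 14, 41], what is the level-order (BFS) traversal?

Tree insertion order: [5, 30, 28, 20, 14, 41]
Tree (level-order array): [5, None, 30, 28, 41, 20, None, None, None, 14]
BFS from the root, enqueuing left then right child of each popped node:
  queue [5] -> pop 5, enqueue [30], visited so far: [5]
  queue [30] -> pop 30, enqueue [28, 41], visited so far: [5, 30]
  queue [28, 41] -> pop 28, enqueue [20], visited so far: [5, 30, 28]
  queue [41, 20] -> pop 41, enqueue [none], visited so far: [5, 30, 28, 41]
  queue [20] -> pop 20, enqueue [14], visited so far: [5, 30, 28, 41, 20]
  queue [14] -> pop 14, enqueue [none], visited so far: [5, 30, 28, 41, 20, 14]
Result: [5, 30, 28, 41, 20, 14]


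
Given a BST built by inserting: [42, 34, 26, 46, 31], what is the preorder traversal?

Tree insertion order: [42, 34, 26, 46, 31]
Tree (level-order array): [42, 34, 46, 26, None, None, None, None, 31]
Preorder traversal: [42, 34, 26, 31, 46]


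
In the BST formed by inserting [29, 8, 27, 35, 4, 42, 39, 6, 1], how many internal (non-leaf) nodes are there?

Tree built from: [29, 8, 27, 35, 4, 42, 39, 6, 1]
Tree (level-order array): [29, 8, 35, 4, 27, None, 42, 1, 6, None, None, 39]
Rule: An internal node has at least one child.
Per-node child counts:
  node 29: 2 child(ren)
  node 8: 2 child(ren)
  node 4: 2 child(ren)
  node 1: 0 child(ren)
  node 6: 0 child(ren)
  node 27: 0 child(ren)
  node 35: 1 child(ren)
  node 42: 1 child(ren)
  node 39: 0 child(ren)
Matching nodes: [29, 8, 4, 35, 42]
Count of internal (non-leaf) nodes: 5


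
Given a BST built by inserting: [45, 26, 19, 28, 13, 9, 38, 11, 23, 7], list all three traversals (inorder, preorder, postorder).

Tree insertion order: [45, 26, 19, 28, 13, 9, 38, 11, 23, 7]
Tree (level-order array): [45, 26, None, 19, 28, 13, 23, None, 38, 9, None, None, None, None, None, 7, 11]
Inorder (L, root, R): [7, 9, 11, 13, 19, 23, 26, 28, 38, 45]
Preorder (root, L, R): [45, 26, 19, 13, 9, 7, 11, 23, 28, 38]
Postorder (L, R, root): [7, 11, 9, 13, 23, 19, 38, 28, 26, 45]


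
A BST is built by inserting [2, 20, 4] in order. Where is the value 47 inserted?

Starting tree (level order): [2, None, 20, 4]
Insertion path: 2 -> 20
Result: insert 47 as right child of 20
Final tree (level order): [2, None, 20, 4, 47]


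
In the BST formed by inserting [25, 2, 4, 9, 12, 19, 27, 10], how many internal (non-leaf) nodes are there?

Tree built from: [25, 2, 4, 9, 12, 19, 27, 10]
Tree (level-order array): [25, 2, 27, None, 4, None, None, None, 9, None, 12, 10, 19]
Rule: An internal node has at least one child.
Per-node child counts:
  node 25: 2 child(ren)
  node 2: 1 child(ren)
  node 4: 1 child(ren)
  node 9: 1 child(ren)
  node 12: 2 child(ren)
  node 10: 0 child(ren)
  node 19: 0 child(ren)
  node 27: 0 child(ren)
Matching nodes: [25, 2, 4, 9, 12]
Count of internal (non-leaf) nodes: 5


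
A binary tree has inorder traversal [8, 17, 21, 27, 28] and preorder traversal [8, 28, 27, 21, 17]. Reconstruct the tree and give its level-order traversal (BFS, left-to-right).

Inorder:  [8, 17, 21, 27, 28]
Preorder: [8, 28, 27, 21, 17]
Algorithm: preorder visits root first, so consume preorder in order;
for each root, split the current inorder slice at that value into
left-subtree inorder and right-subtree inorder, then recurse.
Recursive splits:
  root=8; inorder splits into left=[], right=[17, 21, 27, 28]
  root=28; inorder splits into left=[17, 21, 27], right=[]
  root=27; inorder splits into left=[17, 21], right=[]
  root=21; inorder splits into left=[17], right=[]
  root=17; inorder splits into left=[], right=[]
Reconstructed level-order: [8, 28, 27, 21, 17]


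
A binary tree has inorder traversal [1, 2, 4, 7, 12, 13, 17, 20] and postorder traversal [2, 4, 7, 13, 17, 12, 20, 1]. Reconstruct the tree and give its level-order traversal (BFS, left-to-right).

Inorder:   [1, 2, 4, 7, 12, 13, 17, 20]
Postorder: [2, 4, 7, 13, 17, 12, 20, 1]
Algorithm: postorder visits root last, so walk postorder right-to-left;
each value is the root of the current inorder slice — split it at that
value, recurse on the right subtree first, then the left.
Recursive splits:
  root=1; inorder splits into left=[], right=[2, 4, 7, 12, 13, 17, 20]
  root=20; inorder splits into left=[2, 4, 7, 12, 13, 17], right=[]
  root=12; inorder splits into left=[2, 4, 7], right=[13, 17]
  root=17; inorder splits into left=[13], right=[]
  root=13; inorder splits into left=[], right=[]
  root=7; inorder splits into left=[2, 4], right=[]
  root=4; inorder splits into left=[2], right=[]
  root=2; inorder splits into left=[], right=[]
Reconstructed level-order: [1, 20, 12, 7, 17, 4, 13, 2]


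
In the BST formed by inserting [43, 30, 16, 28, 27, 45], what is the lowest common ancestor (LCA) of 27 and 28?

Tree insertion order: [43, 30, 16, 28, 27, 45]
Tree (level-order array): [43, 30, 45, 16, None, None, None, None, 28, 27]
In a BST, the LCA of p=27, q=28 is the first node v on the
root-to-leaf path with p <= v <= q (go left if both < v, right if both > v).
Walk from root:
  at 43: both 27 and 28 < 43, go left
  at 30: both 27 and 28 < 30, go left
  at 16: both 27 and 28 > 16, go right
  at 28: 27 <= 28 <= 28, this is the LCA
LCA = 28


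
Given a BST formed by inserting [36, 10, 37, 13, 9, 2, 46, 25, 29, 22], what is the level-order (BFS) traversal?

Tree insertion order: [36, 10, 37, 13, 9, 2, 46, 25, 29, 22]
Tree (level-order array): [36, 10, 37, 9, 13, None, 46, 2, None, None, 25, None, None, None, None, 22, 29]
BFS from the root, enqueuing left then right child of each popped node:
  queue [36] -> pop 36, enqueue [10, 37], visited so far: [36]
  queue [10, 37] -> pop 10, enqueue [9, 13], visited so far: [36, 10]
  queue [37, 9, 13] -> pop 37, enqueue [46], visited so far: [36, 10, 37]
  queue [9, 13, 46] -> pop 9, enqueue [2], visited so far: [36, 10, 37, 9]
  queue [13, 46, 2] -> pop 13, enqueue [25], visited so far: [36, 10, 37, 9, 13]
  queue [46, 2, 25] -> pop 46, enqueue [none], visited so far: [36, 10, 37, 9, 13, 46]
  queue [2, 25] -> pop 2, enqueue [none], visited so far: [36, 10, 37, 9, 13, 46, 2]
  queue [25] -> pop 25, enqueue [22, 29], visited so far: [36, 10, 37, 9, 13, 46, 2, 25]
  queue [22, 29] -> pop 22, enqueue [none], visited so far: [36, 10, 37, 9, 13, 46, 2, 25, 22]
  queue [29] -> pop 29, enqueue [none], visited so far: [36, 10, 37, 9, 13, 46, 2, 25, 22, 29]
Result: [36, 10, 37, 9, 13, 46, 2, 25, 22, 29]


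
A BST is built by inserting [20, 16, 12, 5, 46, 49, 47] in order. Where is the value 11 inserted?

Starting tree (level order): [20, 16, 46, 12, None, None, 49, 5, None, 47]
Insertion path: 20 -> 16 -> 12 -> 5
Result: insert 11 as right child of 5
Final tree (level order): [20, 16, 46, 12, None, None, 49, 5, None, 47, None, None, 11]


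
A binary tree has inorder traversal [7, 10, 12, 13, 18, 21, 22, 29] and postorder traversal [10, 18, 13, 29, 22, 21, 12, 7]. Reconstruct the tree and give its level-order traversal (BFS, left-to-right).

Inorder:   [7, 10, 12, 13, 18, 21, 22, 29]
Postorder: [10, 18, 13, 29, 22, 21, 12, 7]
Algorithm: postorder visits root last, so walk postorder right-to-left;
each value is the root of the current inorder slice — split it at that
value, recurse on the right subtree first, then the left.
Recursive splits:
  root=7; inorder splits into left=[], right=[10, 12, 13, 18, 21, 22, 29]
  root=12; inorder splits into left=[10], right=[13, 18, 21, 22, 29]
  root=21; inorder splits into left=[13, 18], right=[22, 29]
  root=22; inorder splits into left=[], right=[29]
  root=29; inorder splits into left=[], right=[]
  root=13; inorder splits into left=[], right=[18]
  root=18; inorder splits into left=[], right=[]
  root=10; inorder splits into left=[], right=[]
Reconstructed level-order: [7, 12, 10, 21, 13, 22, 18, 29]


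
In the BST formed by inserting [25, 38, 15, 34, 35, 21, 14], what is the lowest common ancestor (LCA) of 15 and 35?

Tree insertion order: [25, 38, 15, 34, 35, 21, 14]
Tree (level-order array): [25, 15, 38, 14, 21, 34, None, None, None, None, None, None, 35]
In a BST, the LCA of p=15, q=35 is the first node v on the
root-to-leaf path with p <= v <= q (go left if both < v, right if both > v).
Walk from root:
  at 25: 15 <= 25 <= 35, this is the LCA
LCA = 25


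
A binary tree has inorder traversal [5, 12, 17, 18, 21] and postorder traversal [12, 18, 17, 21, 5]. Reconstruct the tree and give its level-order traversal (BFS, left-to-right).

Inorder:   [5, 12, 17, 18, 21]
Postorder: [12, 18, 17, 21, 5]
Algorithm: postorder visits root last, so walk postorder right-to-left;
each value is the root of the current inorder slice — split it at that
value, recurse on the right subtree first, then the left.
Recursive splits:
  root=5; inorder splits into left=[], right=[12, 17, 18, 21]
  root=21; inorder splits into left=[12, 17, 18], right=[]
  root=17; inorder splits into left=[12], right=[18]
  root=18; inorder splits into left=[], right=[]
  root=12; inorder splits into left=[], right=[]
Reconstructed level-order: [5, 21, 17, 12, 18]


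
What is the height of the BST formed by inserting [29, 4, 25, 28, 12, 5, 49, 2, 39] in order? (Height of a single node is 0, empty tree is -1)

Insertion order: [29, 4, 25, 28, 12, 5, 49, 2, 39]
Tree (level-order array): [29, 4, 49, 2, 25, 39, None, None, None, 12, 28, None, None, 5]
Compute height bottom-up (empty subtree = -1):
  height(2) = 1 + max(-1, -1) = 0
  height(5) = 1 + max(-1, -1) = 0
  height(12) = 1 + max(0, -1) = 1
  height(28) = 1 + max(-1, -1) = 0
  height(25) = 1 + max(1, 0) = 2
  height(4) = 1 + max(0, 2) = 3
  height(39) = 1 + max(-1, -1) = 0
  height(49) = 1 + max(0, -1) = 1
  height(29) = 1 + max(3, 1) = 4
Height = 4


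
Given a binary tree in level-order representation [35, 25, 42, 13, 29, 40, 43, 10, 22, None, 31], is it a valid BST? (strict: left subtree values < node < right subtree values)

Level-order array: [35, 25, 42, 13, 29, 40, 43, 10, 22, None, 31]
Validate using subtree bounds (lo, hi): at each node, require lo < value < hi,
then recurse left with hi=value and right with lo=value.
Preorder trace (stopping at first violation):
  at node 35 with bounds (-inf, +inf): OK
  at node 25 with bounds (-inf, 35): OK
  at node 13 with bounds (-inf, 25): OK
  at node 10 with bounds (-inf, 13): OK
  at node 22 with bounds (13, 25): OK
  at node 29 with bounds (25, 35): OK
  at node 31 with bounds (29, 35): OK
  at node 42 with bounds (35, +inf): OK
  at node 40 with bounds (35, 42): OK
  at node 43 with bounds (42, +inf): OK
No violation found at any node.
Result: Valid BST


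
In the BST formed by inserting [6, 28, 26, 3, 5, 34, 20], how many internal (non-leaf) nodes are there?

Tree built from: [6, 28, 26, 3, 5, 34, 20]
Tree (level-order array): [6, 3, 28, None, 5, 26, 34, None, None, 20]
Rule: An internal node has at least one child.
Per-node child counts:
  node 6: 2 child(ren)
  node 3: 1 child(ren)
  node 5: 0 child(ren)
  node 28: 2 child(ren)
  node 26: 1 child(ren)
  node 20: 0 child(ren)
  node 34: 0 child(ren)
Matching nodes: [6, 3, 28, 26]
Count of internal (non-leaf) nodes: 4


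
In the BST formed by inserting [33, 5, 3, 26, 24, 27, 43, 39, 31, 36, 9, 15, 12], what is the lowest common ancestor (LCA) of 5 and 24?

Tree insertion order: [33, 5, 3, 26, 24, 27, 43, 39, 31, 36, 9, 15, 12]
Tree (level-order array): [33, 5, 43, 3, 26, 39, None, None, None, 24, 27, 36, None, 9, None, None, 31, None, None, None, 15, None, None, 12]
In a BST, the LCA of p=5, q=24 is the first node v on the
root-to-leaf path with p <= v <= q (go left if both < v, right if both > v).
Walk from root:
  at 33: both 5 and 24 < 33, go left
  at 5: 5 <= 5 <= 24, this is the LCA
LCA = 5


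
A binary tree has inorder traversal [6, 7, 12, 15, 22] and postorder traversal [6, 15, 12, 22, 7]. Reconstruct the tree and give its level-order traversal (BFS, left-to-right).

Inorder:   [6, 7, 12, 15, 22]
Postorder: [6, 15, 12, 22, 7]
Algorithm: postorder visits root last, so walk postorder right-to-left;
each value is the root of the current inorder slice — split it at that
value, recurse on the right subtree first, then the left.
Recursive splits:
  root=7; inorder splits into left=[6], right=[12, 15, 22]
  root=22; inorder splits into left=[12, 15], right=[]
  root=12; inorder splits into left=[], right=[15]
  root=15; inorder splits into left=[], right=[]
  root=6; inorder splits into left=[], right=[]
Reconstructed level-order: [7, 6, 22, 12, 15]


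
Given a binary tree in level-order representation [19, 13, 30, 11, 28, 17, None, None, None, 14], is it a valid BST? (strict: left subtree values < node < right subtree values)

Level-order array: [19, 13, 30, 11, 28, 17, None, None, None, 14]
Validate using subtree bounds (lo, hi): at each node, require lo < value < hi,
then recurse left with hi=value and right with lo=value.
Preorder trace (stopping at first violation):
  at node 19 with bounds (-inf, +inf): OK
  at node 13 with bounds (-inf, 19): OK
  at node 11 with bounds (-inf, 13): OK
  at node 28 with bounds (13, 19): VIOLATION
Node 28 violates its bound: not (13 < 28 < 19).
Result: Not a valid BST


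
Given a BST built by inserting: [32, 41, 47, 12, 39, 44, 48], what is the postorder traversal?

Tree insertion order: [32, 41, 47, 12, 39, 44, 48]
Tree (level-order array): [32, 12, 41, None, None, 39, 47, None, None, 44, 48]
Postorder traversal: [12, 39, 44, 48, 47, 41, 32]


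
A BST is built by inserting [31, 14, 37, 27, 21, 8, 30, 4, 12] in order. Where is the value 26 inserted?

Starting tree (level order): [31, 14, 37, 8, 27, None, None, 4, 12, 21, 30]
Insertion path: 31 -> 14 -> 27 -> 21
Result: insert 26 as right child of 21
Final tree (level order): [31, 14, 37, 8, 27, None, None, 4, 12, 21, 30, None, None, None, None, None, 26]


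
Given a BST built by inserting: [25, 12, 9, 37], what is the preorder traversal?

Tree insertion order: [25, 12, 9, 37]
Tree (level-order array): [25, 12, 37, 9]
Preorder traversal: [25, 12, 9, 37]


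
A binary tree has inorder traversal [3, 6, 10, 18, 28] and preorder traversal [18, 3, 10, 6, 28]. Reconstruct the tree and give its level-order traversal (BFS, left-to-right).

Inorder:  [3, 6, 10, 18, 28]
Preorder: [18, 3, 10, 6, 28]
Algorithm: preorder visits root first, so consume preorder in order;
for each root, split the current inorder slice at that value into
left-subtree inorder and right-subtree inorder, then recurse.
Recursive splits:
  root=18; inorder splits into left=[3, 6, 10], right=[28]
  root=3; inorder splits into left=[], right=[6, 10]
  root=10; inorder splits into left=[6], right=[]
  root=6; inorder splits into left=[], right=[]
  root=28; inorder splits into left=[], right=[]
Reconstructed level-order: [18, 3, 28, 10, 6]
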